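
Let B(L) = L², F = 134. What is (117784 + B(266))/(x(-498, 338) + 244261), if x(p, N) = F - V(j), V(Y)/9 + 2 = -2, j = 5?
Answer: 17140/22221 ≈ 0.77134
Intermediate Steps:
V(Y) = -36 (V(Y) = -18 + 9*(-2) = -18 - 18 = -36)
x(p, N) = 170 (x(p, N) = 134 - 1*(-36) = 134 + 36 = 170)
(117784 + B(266))/(x(-498, 338) + 244261) = (117784 + 266²)/(170 + 244261) = (117784 + 70756)/244431 = 188540*(1/244431) = 17140/22221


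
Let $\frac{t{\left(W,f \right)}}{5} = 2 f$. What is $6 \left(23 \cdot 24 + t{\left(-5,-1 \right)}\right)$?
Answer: $3252$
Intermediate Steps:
$t{\left(W,f \right)} = 10 f$ ($t{\left(W,f \right)} = 5 \cdot 2 f = 10 f$)
$6 \left(23 \cdot 24 + t{\left(-5,-1 \right)}\right) = 6 \left(23 \cdot 24 + 10 \left(-1\right)\right) = 6 \left(552 - 10\right) = 6 \cdot 542 = 3252$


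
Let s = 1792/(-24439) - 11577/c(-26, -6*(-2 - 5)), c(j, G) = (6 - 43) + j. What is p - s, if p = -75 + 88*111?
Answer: 4880359298/513219 ≈ 9509.3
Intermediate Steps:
c(j, G) = -37 + j
p = 9693 (p = -75 + 9768 = 9693)
s = 94272469/513219 (s = 1792/(-24439) - 11577/(-37 - 26) = 1792*(-1/24439) - 11577/(-63) = -1792/24439 - 11577*(-1/63) = -1792/24439 + 3859/21 = 94272469/513219 ≈ 183.69)
p - s = 9693 - 1*94272469/513219 = 9693 - 94272469/513219 = 4880359298/513219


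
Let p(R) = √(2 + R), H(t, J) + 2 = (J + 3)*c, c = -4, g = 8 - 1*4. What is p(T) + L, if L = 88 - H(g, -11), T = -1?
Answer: 59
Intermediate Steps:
g = 4 (g = 8 - 4 = 4)
H(t, J) = -14 - 4*J (H(t, J) = -2 + (J + 3)*(-4) = -2 + (3 + J)*(-4) = -2 + (-12 - 4*J) = -14 - 4*J)
L = 58 (L = 88 - (-14 - 4*(-11)) = 88 - (-14 + 44) = 88 - 1*30 = 88 - 30 = 58)
p(T) + L = √(2 - 1) + 58 = √1 + 58 = 1 + 58 = 59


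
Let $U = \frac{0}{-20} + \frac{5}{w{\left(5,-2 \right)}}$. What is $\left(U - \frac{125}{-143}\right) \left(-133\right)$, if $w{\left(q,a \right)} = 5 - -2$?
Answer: $- \frac{30210}{143} \approx -211.26$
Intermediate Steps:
$w{\left(q,a \right)} = 7$ ($w{\left(q,a \right)} = 5 + 2 = 7$)
$U = \frac{5}{7}$ ($U = \frac{0}{-20} + \frac{5}{7} = 0 \left(- \frac{1}{20}\right) + 5 \cdot \frac{1}{7} = 0 + \frac{5}{7} = \frac{5}{7} \approx 0.71429$)
$\left(U - \frac{125}{-143}\right) \left(-133\right) = \left(\frac{5}{7} - \frac{125}{-143}\right) \left(-133\right) = \left(\frac{5}{7} - - \frac{125}{143}\right) \left(-133\right) = \left(\frac{5}{7} + \frac{125}{143}\right) \left(-133\right) = \frac{1590}{1001} \left(-133\right) = - \frac{30210}{143}$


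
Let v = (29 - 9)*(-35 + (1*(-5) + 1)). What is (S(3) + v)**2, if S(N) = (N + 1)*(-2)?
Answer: 620944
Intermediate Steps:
S(N) = -2 - 2*N (S(N) = (1 + N)*(-2) = -2 - 2*N)
v = -780 (v = 20*(-35 + (-5 + 1)) = 20*(-35 - 4) = 20*(-39) = -780)
(S(3) + v)**2 = ((-2 - 2*3) - 780)**2 = ((-2 - 6) - 780)**2 = (-8 - 780)**2 = (-788)**2 = 620944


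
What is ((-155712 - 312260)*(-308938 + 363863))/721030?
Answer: -2570336210/72103 ≈ -35648.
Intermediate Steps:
((-155712 - 312260)*(-308938 + 363863))/721030 = -467972*54925*(1/721030) = -25703362100*1/721030 = -2570336210/72103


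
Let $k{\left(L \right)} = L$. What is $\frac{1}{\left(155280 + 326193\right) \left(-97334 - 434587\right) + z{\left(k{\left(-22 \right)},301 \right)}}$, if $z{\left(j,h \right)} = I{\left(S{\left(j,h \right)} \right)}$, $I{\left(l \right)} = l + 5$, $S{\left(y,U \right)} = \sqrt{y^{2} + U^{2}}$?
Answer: $- \frac{256105599628}{65590078160817433647299} - \frac{\sqrt{91085}}{65590078160817433647299} \approx -3.9046 \cdot 10^{-12}$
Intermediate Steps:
$S{\left(y,U \right)} = \sqrt{U^{2} + y^{2}}$
$I{\left(l \right)} = 5 + l$
$z{\left(j,h \right)} = 5 + \sqrt{h^{2} + j^{2}}$
$\frac{1}{\left(155280 + 326193\right) \left(-97334 - 434587\right) + z{\left(k{\left(-22 \right)},301 \right)}} = \frac{1}{\left(155280 + 326193\right) \left(-97334 - 434587\right) + \left(5 + \sqrt{301^{2} + \left(-22\right)^{2}}\right)} = \frac{1}{481473 \left(-531921\right) + \left(5 + \sqrt{90601 + 484}\right)} = \frac{1}{-256105599633 + \left(5 + \sqrt{91085}\right)} = \frac{1}{-256105599628 + \sqrt{91085}}$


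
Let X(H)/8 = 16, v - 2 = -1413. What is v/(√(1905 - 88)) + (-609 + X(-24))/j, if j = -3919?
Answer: 481/3919 - 1411*√1817/1817 ≈ -32.979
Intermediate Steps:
v = -1411 (v = 2 - 1413 = -1411)
X(H) = 128 (X(H) = 8*16 = 128)
v/(√(1905 - 88)) + (-609 + X(-24))/j = -1411/√(1905 - 88) + (-609 + 128)/(-3919) = -1411*√1817/1817 - 481*(-1/3919) = -1411*√1817/1817 + 481/3919 = 481/3919 - 1411*√1817/1817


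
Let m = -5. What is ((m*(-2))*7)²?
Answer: 4900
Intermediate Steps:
((m*(-2))*7)² = (-5*(-2)*7)² = (10*7)² = 70² = 4900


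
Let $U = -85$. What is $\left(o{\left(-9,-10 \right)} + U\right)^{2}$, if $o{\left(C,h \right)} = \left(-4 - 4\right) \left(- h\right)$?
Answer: $27225$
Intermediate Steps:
$o{\left(C,h \right)} = 8 h$ ($o{\left(C,h \right)} = - 8 \left(- h\right) = 8 h$)
$\left(o{\left(-9,-10 \right)} + U\right)^{2} = \left(8 \left(-10\right) - 85\right)^{2} = \left(-80 - 85\right)^{2} = \left(-165\right)^{2} = 27225$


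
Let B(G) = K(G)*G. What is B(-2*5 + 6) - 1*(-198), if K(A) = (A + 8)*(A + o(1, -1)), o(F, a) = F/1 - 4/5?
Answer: 1294/5 ≈ 258.80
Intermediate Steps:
o(F, a) = -⅘ + F (o(F, a) = F*1 - 4*⅕ = F - ⅘ = -⅘ + F)
K(A) = (8 + A)*(⅕ + A) (K(A) = (A + 8)*(A + (-⅘ + 1)) = (8 + A)*(A + ⅕) = (8 + A)*(⅕ + A))
B(G) = G*(8/5 + G² + 41*G/5) (B(G) = (8/5 + G² + 41*G/5)*G = G*(8/5 + G² + 41*G/5))
B(-2*5 + 6) - 1*(-198) = (-2*5 + 6)*(8 + 5*(-2*5 + 6)² + 41*(-2*5 + 6))/5 - 1*(-198) = (-10 + 6)*(8 + 5*(-10 + 6)² + 41*(-10 + 6))/5 + 198 = (⅕)*(-4)*(8 + 5*(-4)² + 41*(-4)) + 198 = (⅕)*(-4)*(8 + 5*16 - 164) + 198 = (⅕)*(-4)*(8 + 80 - 164) + 198 = (⅕)*(-4)*(-76) + 198 = 304/5 + 198 = 1294/5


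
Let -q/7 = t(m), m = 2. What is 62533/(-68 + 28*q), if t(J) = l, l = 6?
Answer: -62533/1244 ≈ -50.268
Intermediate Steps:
t(J) = 6
q = -42 (q = -7*6 = -42)
62533/(-68 + 28*q) = 62533/(-68 + 28*(-42)) = 62533/(-68 - 1176) = 62533/(-1244) = 62533*(-1/1244) = -62533/1244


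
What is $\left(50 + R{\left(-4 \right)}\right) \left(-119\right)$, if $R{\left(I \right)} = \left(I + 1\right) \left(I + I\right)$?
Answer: $-8806$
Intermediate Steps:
$R{\left(I \right)} = 2 I \left(1 + I\right)$ ($R{\left(I \right)} = \left(1 + I\right) 2 I = 2 I \left(1 + I\right)$)
$\left(50 + R{\left(-4 \right)}\right) \left(-119\right) = \left(50 + 2 \left(-4\right) \left(1 - 4\right)\right) \left(-119\right) = \left(50 + 2 \left(-4\right) \left(-3\right)\right) \left(-119\right) = \left(50 + 24\right) \left(-119\right) = 74 \left(-119\right) = -8806$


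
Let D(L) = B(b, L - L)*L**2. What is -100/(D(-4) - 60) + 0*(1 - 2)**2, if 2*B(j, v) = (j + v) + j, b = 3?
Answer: 25/3 ≈ 8.3333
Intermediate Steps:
B(j, v) = j + v/2 (B(j, v) = ((j + v) + j)/2 = (v + 2*j)/2 = j + v/2)
D(L) = 3*L**2 (D(L) = (3 + (L - L)/2)*L**2 = (3 + (1/2)*0)*L**2 = (3 + 0)*L**2 = 3*L**2)
-100/(D(-4) - 60) + 0*(1 - 2)**2 = -100/(3*(-4)**2 - 60) + 0*(1 - 2)**2 = -100/(3*16 - 60) + 0*(-1)**2 = -100/(48 - 60) + 0*1 = -100/(-12) + 0 = -100*(-1/12) + 0 = 25/3 + 0 = 25/3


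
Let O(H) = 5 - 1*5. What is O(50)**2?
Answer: 0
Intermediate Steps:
O(H) = 0 (O(H) = 5 - 5 = 0)
O(50)**2 = 0**2 = 0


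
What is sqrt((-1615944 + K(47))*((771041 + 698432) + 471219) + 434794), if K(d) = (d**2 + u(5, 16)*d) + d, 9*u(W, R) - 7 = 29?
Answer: 31*I*sqrt(3258383046) ≈ 1.7696e+6*I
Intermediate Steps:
u(W, R) = 4 (u(W, R) = 7/9 + (1/9)*29 = 7/9 + 29/9 = 4)
K(d) = d**2 + 5*d (K(d) = (d**2 + 4*d) + d = d**2 + 5*d)
sqrt((-1615944 + K(47))*((771041 + 698432) + 471219) + 434794) = sqrt((-1615944 + 47*(5 + 47))*((771041 + 698432) + 471219) + 434794) = sqrt((-1615944 + 47*52)*(1469473 + 471219) + 434794) = sqrt((-1615944 + 2444)*1940692 + 434794) = sqrt(-1613500*1940692 + 434794) = sqrt(-3131306542000 + 434794) = sqrt(-3131306107206) = 31*I*sqrt(3258383046)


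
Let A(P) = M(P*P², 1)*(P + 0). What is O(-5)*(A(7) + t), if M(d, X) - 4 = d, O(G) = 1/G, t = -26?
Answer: -2403/5 ≈ -480.60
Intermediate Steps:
M(d, X) = 4 + d
A(P) = P*(4 + P³) (A(P) = (4 + P*P²)*(P + 0) = (4 + P³)*P = P*(4 + P³))
O(-5)*(A(7) + t) = (7*(4 + 7³) - 26)/(-5) = -(7*(4 + 343) - 26)/5 = -(7*347 - 26)/5 = -(2429 - 26)/5 = -⅕*2403 = -2403/5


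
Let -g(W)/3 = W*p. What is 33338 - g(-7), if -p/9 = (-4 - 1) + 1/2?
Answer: 64975/2 ≈ 32488.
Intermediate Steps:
p = 81/2 (p = -9*((-4 - 1) + 1/2) = -9*(-5 + 1/2) = -9*(-9/2) = 81/2 ≈ 40.500)
g(W) = -243*W/2 (g(W) = -3*W*81/2 = -243*W/2)
33338 - g(-7) = 33338 - (-243)*(-7)/2 = 33338 - 1*1701/2 = 33338 - 1701/2 = 64975/2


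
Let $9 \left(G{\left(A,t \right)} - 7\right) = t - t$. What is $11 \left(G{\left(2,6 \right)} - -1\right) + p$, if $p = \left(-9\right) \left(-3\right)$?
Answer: $115$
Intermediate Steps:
$G{\left(A,t \right)} = 7$ ($G{\left(A,t \right)} = 7 + \frac{t - t}{9} = 7 + \frac{1}{9} \cdot 0 = 7 + 0 = 7$)
$p = 27$
$11 \left(G{\left(2,6 \right)} - -1\right) + p = 11 \left(7 - -1\right) + 27 = 11 \left(7 + 1\right) + 27 = 11 \cdot 8 + 27 = 88 + 27 = 115$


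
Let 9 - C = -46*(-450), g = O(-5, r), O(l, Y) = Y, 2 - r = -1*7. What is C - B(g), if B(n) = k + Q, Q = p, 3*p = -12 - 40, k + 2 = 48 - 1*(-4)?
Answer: -62171/3 ≈ -20724.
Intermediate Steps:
r = 9 (r = 2 - (-1)*7 = 2 - 1*(-7) = 2 + 7 = 9)
k = 50 (k = -2 + (48 - 1*(-4)) = -2 + (48 + 4) = -2 + 52 = 50)
g = 9
C = -20691 (C = 9 - (-46)*(-450) = 9 - 1*20700 = 9 - 20700 = -20691)
p = -52/3 (p = (-12 - 40)/3 = (⅓)*(-52) = -52/3 ≈ -17.333)
Q = -52/3 ≈ -17.333
B(n) = 98/3 (B(n) = 50 - 52/3 = 98/3)
C - B(g) = -20691 - 1*98/3 = -20691 - 98/3 = -62171/3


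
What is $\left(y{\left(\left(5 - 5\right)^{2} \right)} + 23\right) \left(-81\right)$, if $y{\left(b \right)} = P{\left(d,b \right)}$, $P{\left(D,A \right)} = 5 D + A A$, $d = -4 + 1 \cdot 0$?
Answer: $-243$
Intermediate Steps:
$d = -4$ ($d = -4 + 0 = -4$)
$P{\left(D,A \right)} = A^{2} + 5 D$ ($P{\left(D,A \right)} = 5 D + A^{2} = A^{2} + 5 D$)
$y{\left(b \right)} = -20 + b^{2}$ ($y{\left(b \right)} = b^{2} + 5 \left(-4\right) = b^{2} - 20 = -20 + b^{2}$)
$\left(y{\left(\left(5 - 5\right)^{2} \right)} + 23\right) \left(-81\right) = \left(\left(-20 + \left(\left(5 - 5\right)^{2}\right)^{2}\right) + 23\right) \left(-81\right) = \left(\left(-20 + \left(0^{2}\right)^{2}\right) + 23\right) \left(-81\right) = \left(\left(-20 + 0^{2}\right) + 23\right) \left(-81\right) = \left(\left(-20 + 0\right) + 23\right) \left(-81\right) = \left(-20 + 23\right) \left(-81\right) = 3 \left(-81\right) = -243$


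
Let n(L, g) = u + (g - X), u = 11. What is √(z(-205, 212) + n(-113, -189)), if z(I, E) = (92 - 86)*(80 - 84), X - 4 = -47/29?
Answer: I*√171883/29 ≈ 14.296*I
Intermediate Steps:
X = 69/29 (X = 4 - 47/29 = 69/29 ≈ 2.3793)
z(I, E) = -24 (z(I, E) = 6*(-4) = -24)
n(L, g) = 250/29 + g (n(L, g) = 11 + (g - 1*69/29) = 11 + (g - 69/29) = 11 + (-69/29 + g) = 250/29 + g)
√(z(-205, 212) + n(-113, -189)) = √(-24 + (250/29 - 189)) = √(-24 - 5231/29) = √(-5927/29) = I*√171883/29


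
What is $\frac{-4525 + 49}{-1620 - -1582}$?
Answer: $\frac{2238}{19} \approx 117.79$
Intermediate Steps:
$\frac{-4525 + 49}{-1620 - -1582} = - \frac{4476}{-1620 + \left(\left(-5 + 56\right) + 1531\right)} = - \frac{4476}{-1620 + \left(51 + 1531\right)} = - \frac{4476}{-1620 + 1582} = - \frac{4476}{-38} = \left(-4476\right) \left(- \frac{1}{38}\right) = \frac{2238}{19}$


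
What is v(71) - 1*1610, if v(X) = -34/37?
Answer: -59604/37 ≈ -1610.9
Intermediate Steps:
v(X) = -34/37 (v(X) = -34*1/37 = -34/37)
v(71) - 1*1610 = -34/37 - 1*1610 = -34/37 - 1610 = -59604/37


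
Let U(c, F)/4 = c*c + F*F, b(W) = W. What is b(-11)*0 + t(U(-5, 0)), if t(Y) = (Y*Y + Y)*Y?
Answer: 1010000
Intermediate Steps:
U(c, F) = 4*F² + 4*c² (U(c, F) = 4*(c*c + F*F) = 4*(c² + F²) = 4*(F² + c²) = 4*F² + 4*c²)
t(Y) = Y*(Y + Y²) (t(Y) = (Y² + Y)*Y = (Y + Y²)*Y = Y*(Y + Y²))
b(-11)*0 + t(U(-5, 0)) = -11*0 + (4*0² + 4*(-5)²)²*(1 + (4*0² + 4*(-5)²)) = 0 + (4*0 + 4*25)²*(1 + (4*0 + 4*25)) = 0 + (0 + 100)²*(1 + (0 + 100)) = 0 + 100²*(1 + 100) = 0 + 10000*101 = 0 + 1010000 = 1010000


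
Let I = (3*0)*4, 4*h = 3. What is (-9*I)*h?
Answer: 0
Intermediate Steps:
h = ¾ (h = (¼)*3 = ¾ ≈ 0.75000)
I = 0 (I = 0*4 = 0)
(-9*I)*h = -9*0*(¾) = 0*(¾) = 0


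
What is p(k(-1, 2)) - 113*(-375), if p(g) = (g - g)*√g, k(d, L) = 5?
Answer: 42375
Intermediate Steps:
p(g) = 0 (p(g) = 0*√g = 0)
p(k(-1, 2)) - 113*(-375) = 0 - 113*(-375) = 0 + 42375 = 42375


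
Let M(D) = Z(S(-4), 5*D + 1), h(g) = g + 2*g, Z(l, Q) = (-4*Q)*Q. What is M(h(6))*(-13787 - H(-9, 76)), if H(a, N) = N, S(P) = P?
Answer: 459198012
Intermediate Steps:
Z(l, Q) = -4*Q**2
h(g) = 3*g
M(D) = -4*(1 + 5*D)**2 (M(D) = -4*(5*D + 1)**2 = -4*(1 + 5*D)**2)
M(h(6))*(-13787 - H(-9, 76)) = (-4*(1 + 5*(3*6))**2)*(-13787 - 1*76) = (-4*(1 + 5*18)**2)*(-13787 - 76) = -4*(1 + 90)**2*(-13863) = -4*91**2*(-13863) = -4*8281*(-13863) = -33124*(-13863) = 459198012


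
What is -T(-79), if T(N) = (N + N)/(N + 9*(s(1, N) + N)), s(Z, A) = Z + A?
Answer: -79/746 ≈ -0.10590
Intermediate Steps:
s(Z, A) = A + Z
T(N) = 2*N/(9 + 19*N) (T(N) = (N + N)/(N + 9*((N + 1) + N)) = (2*N)/(N + 9*((1 + N) + N)) = (2*N)/(N + 9*(1 + 2*N)) = (2*N)/(N + (9 + 18*N)) = (2*N)/(9 + 19*N) = 2*N/(9 + 19*N))
-T(-79) = -2*(-79)/(9 + 19*(-79)) = -2*(-79)/(9 - 1501) = -2*(-79)/(-1492) = -2*(-79)*(-1)/1492 = -1*79/746 = -79/746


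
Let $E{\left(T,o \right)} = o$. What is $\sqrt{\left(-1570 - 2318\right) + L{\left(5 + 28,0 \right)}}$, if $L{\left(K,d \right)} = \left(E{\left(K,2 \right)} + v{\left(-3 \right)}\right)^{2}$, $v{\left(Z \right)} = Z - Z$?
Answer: $2 i \sqrt{971} \approx 62.322 i$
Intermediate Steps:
$v{\left(Z \right)} = 0$
$L{\left(K,d \right)} = 4$ ($L{\left(K,d \right)} = \left(2 + 0\right)^{2} = 2^{2} = 4$)
$\sqrt{\left(-1570 - 2318\right) + L{\left(5 + 28,0 \right)}} = \sqrt{\left(-1570 - 2318\right) + 4} = \sqrt{-3888 + 4} = \sqrt{-3884} = 2 i \sqrt{971}$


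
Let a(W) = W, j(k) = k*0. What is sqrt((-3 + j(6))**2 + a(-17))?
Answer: 2*I*sqrt(2) ≈ 2.8284*I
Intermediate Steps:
j(k) = 0
sqrt((-3 + j(6))**2 + a(-17)) = sqrt((-3 + 0)**2 - 17) = sqrt((-3)**2 - 17) = sqrt(9 - 17) = sqrt(-8) = 2*I*sqrt(2)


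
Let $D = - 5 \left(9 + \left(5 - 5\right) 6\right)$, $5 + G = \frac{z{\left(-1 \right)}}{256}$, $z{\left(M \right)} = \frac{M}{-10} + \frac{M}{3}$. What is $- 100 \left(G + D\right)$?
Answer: $\frac{1920035}{384} \approx 5000.1$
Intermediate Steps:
$z{\left(M \right)} = \frac{7 M}{30}$ ($z{\left(M \right)} = M \left(- \frac{1}{10}\right) + M \frac{1}{3} = - \frac{M}{10} + \frac{M}{3} = \frac{7 M}{30}$)
$G = - \frac{38407}{7680}$ ($G = -5 + \frac{\frac{7}{30} \left(-1\right)}{256} = -5 - \frac{7}{7680} = - \frac{38407}{7680} \approx -5.0009$)
$D = -45$ ($D = - 5 \left(9 + 0 \cdot 6\right) = - 5 \left(9 + 0\right) = \left(-5\right) 9 = -45$)
$- 100 \left(G + D\right) = - 100 \left(- \frac{38407}{7680} - 45\right) = \left(-100\right) \left(- \frac{384007}{7680}\right) = \frac{1920035}{384}$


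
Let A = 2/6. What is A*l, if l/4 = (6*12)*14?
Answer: 1344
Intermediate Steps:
A = ⅓ (A = 2*(⅙) = ⅓ ≈ 0.33333)
l = 4032 (l = 4*((6*12)*14) = 4*(72*14) = 4*1008 = 4032)
A*l = (⅓)*4032 = 1344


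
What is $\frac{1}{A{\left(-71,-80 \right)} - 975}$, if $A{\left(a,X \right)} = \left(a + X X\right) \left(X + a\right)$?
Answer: $- \frac{1}{956654} \approx -1.0453 \cdot 10^{-6}$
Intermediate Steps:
$A{\left(a,X \right)} = \left(X + a\right) \left(a + X^{2}\right)$ ($A{\left(a,X \right)} = \left(a + X^{2}\right) \left(X + a\right) = \left(X + a\right) \left(a + X^{2}\right)$)
$\frac{1}{A{\left(-71,-80 \right)} - 975} = \frac{1}{\left(\left(-80\right)^{3} + \left(-71\right)^{2} - -5680 - 71 \left(-80\right)^{2}\right) - 975} = \frac{1}{\left(-512000 + 5041 + 5680 - 454400\right) - 975} = \frac{1}{-955679 - 975} = \frac{1}{-956654} = - \frac{1}{956654}$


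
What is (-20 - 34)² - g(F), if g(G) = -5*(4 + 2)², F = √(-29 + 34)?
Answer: 3096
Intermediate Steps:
F = √5 ≈ 2.2361
g(G) = -180 (g(G) = -5*6² = -5*36 = -180)
(-20 - 34)² - g(F) = (-20 - 34)² - 1*(-180) = (-54)² + 180 = 2916 + 180 = 3096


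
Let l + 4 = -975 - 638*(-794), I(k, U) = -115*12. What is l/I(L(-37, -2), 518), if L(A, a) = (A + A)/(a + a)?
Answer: -168531/460 ≈ -366.37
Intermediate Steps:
L(A, a) = A/a (L(A, a) = (2*A)/((2*a)) = (2*A)*(1/(2*a)) = A/a)
I(k, U) = -1380
l = 505593 (l = -4 + (-975 - 638*(-794)) = -4 + (-975 + 506572) = -4 + 505597 = 505593)
l/I(L(-37, -2), 518) = 505593/(-1380) = 505593*(-1/1380) = -168531/460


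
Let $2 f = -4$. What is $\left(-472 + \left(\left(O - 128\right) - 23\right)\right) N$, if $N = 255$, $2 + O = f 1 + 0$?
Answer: $-159885$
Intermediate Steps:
$f = -2$ ($f = \frac{1}{2} \left(-4\right) = -2$)
$O = -4$ ($O = -2 + \left(\left(-2\right) 1 + 0\right) = -2 + \left(-2 + 0\right) = -2 - 2 = -4$)
$\left(-472 + \left(\left(O - 128\right) - 23\right)\right) N = \left(-472 - 155\right) 255 = \left(-627\right) 255 = -159885$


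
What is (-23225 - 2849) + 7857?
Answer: -18217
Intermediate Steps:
(-23225 - 2849) + 7857 = -26074 + 7857 = -18217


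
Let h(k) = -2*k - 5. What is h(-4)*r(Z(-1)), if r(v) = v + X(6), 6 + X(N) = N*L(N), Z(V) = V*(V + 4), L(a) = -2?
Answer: -63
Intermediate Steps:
Z(V) = V*(4 + V)
X(N) = -6 - 2*N (X(N) = -6 + N*(-2) = -6 - 2*N)
h(k) = -5 - 2*k
r(v) = -18 + v (r(v) = v + (-6 - 2*6) = v + (-6 - 12) = v - 18 = -18 + v)
h(-4)*r(Z(-1)) = (-5 - 2*(-4))*(-18 - (4 - 1)) = (-5 + 8)*(-18 - 1*3) = 3*(-18 - 3) = 3*(-21) = -63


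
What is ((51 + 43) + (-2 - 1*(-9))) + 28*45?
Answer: 1361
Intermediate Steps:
((51 + 43) + (-2 - 1*(-9))) + 28*45 = (94 + (-2 + 9)) + 1260 = (94 + 7) + 1260 = 101 + 1260 = 1361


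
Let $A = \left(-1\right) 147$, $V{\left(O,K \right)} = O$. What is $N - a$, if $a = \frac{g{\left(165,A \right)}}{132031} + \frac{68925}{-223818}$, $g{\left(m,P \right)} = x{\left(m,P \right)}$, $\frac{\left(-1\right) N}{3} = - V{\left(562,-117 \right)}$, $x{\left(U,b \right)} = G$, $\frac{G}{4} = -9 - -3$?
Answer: $\frac{16610649071965}{9850304786} \approx 1686.3$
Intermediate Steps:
$G = -24$ ($G = 4 \left(-9 - -3\right) = 4 \left(-9 + 3\right) = 4 \left(-6\right) = -24$)
$x{\left(U,b \right)} = -24$
$N = 1686$ ($N = - 3 \left(\left(-1\right) 562\right) = \left(-3\right) \left(-562\right) = 1686$)
$A = -147$
$g{\left(m,P \right)} = -24$
$a = - \frac{3035202769}{9850304786}$ ($a = - \frac{24}{132031} + \frac{68925}{-223818} = \left(-24\right) \frac{1}{132031} + 68925 \left(- \frac{1}{223818}\right) = - \frac{24}{132031} - \frac{22975}{74606} = - \frac{3035202769}{9850304786} \approx -0.30813$)
$N - a = 1686 - - \frac{3035202769}{9850304786} = 1686 + \frac{3035202769}{9850304786} = \frac{16610649071965}{9850304786}$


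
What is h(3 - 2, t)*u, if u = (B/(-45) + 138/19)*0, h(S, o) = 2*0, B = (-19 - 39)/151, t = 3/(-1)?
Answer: 0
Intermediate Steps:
t = -3 (t = 3*(-1) = -3)
B = -58/151 (B = -58*1/151 = -58/151 ≈ -0.38411)
h(S, o) = 0
u = 0 (u = (-58/151/(-45) + 138/19)*0 = (-58/151*(-1/45) + 138*(1/19))*0 = (58/6795 + 138/19)*0 = (938812/129105)*0 = 0)
h(3 - 2, t)*u = 0*0 = 0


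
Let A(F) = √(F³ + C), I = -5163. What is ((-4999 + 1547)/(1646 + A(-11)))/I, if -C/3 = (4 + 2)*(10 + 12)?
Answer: 5681992/13997115009 - 3452*I*√1727/13997115009 ≈ 0.00040594 - 1.0249e-5*I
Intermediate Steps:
C = -396 (C = -3*(4 + 2)*(10 + 12) = -18*22 = -3*132 = -396)
A(F) = √(-396 + F³) (A(F) = √(F³ - 396) = √(-396 + F³))
((-4999 + 1547)/(1646 + A(-11)))/I = ((-4999 + 1547)/(1646 + √(-396 + (-11)³)))/(-5163) = -3452/(1646 + √(-396 - 1331))*(-1/5163) = -3452/(1646 + √(-1727))*(-1/5163) = -3452/(1646 + I*√1727)*(-1/5163) = 3452/(5163*(1646 + I*√1727))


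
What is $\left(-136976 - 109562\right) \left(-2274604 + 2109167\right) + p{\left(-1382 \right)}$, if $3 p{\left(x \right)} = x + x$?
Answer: $\frac{122359518554}{3} \approx 4.0787 \cdot 10^{10}$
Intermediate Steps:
$p{\left(x \right)} = \frac{2 x}{3}$ ($p{\left(x \right)} = \frac{x + x}{3} = \frac{2 x}{3}$)
$\left(-136976 - 109562\right) \left(-2274604 + 2109167\right) + p{\left(-1382 \right)} = \left(-136976 - 109562\right) \left(-2274604 + 2109167\right) + \frac{2}{3} \left(-1382\right) = \left(-246538\right) \left(-165437\right) - \frac{2764}{3} = 40786507106 - \frac{2764}{3} = \frac{122359518554}{3}$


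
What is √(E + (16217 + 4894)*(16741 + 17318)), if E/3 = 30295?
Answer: √719110434 ≈ 26816.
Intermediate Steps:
E = 90885 (E = 3*30295 = 90885)
√(E + (16217 + 4894)*(16741 + 17318)) = √(90885 + (16217 + 4894)*(16741 + 17318)) = √(90885 + 21111*34059) = √(90885 + 719019549) = √719110434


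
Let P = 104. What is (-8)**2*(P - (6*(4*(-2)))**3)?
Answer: 7084544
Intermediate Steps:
(-8)**2*(P - (6*(4*(-2)))**3) = (-8)**2*(104 - (6*(4*(-2)))**3) = 64*(104 - (6*(-8))**3) = 64*(104 - 1*(-48)**3) = 64*(104 - 1*(-110592)) = 64*(104 + 110592) = 64*110696 = 7084544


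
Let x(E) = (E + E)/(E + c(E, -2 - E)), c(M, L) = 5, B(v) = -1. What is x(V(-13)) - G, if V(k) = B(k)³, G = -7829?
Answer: 15657/2 ≈ 7828.5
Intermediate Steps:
V(k) = -1 (V(k) = (-1)³ = -1)
x(E) = 2*E/(5 + E) (x(E) = (E + E)/(E + 5) = (2*E)/(5 + E) = 2*E/(5 + E))
x(V(-13)) - G = 2*(-1)/(5 - 1) - 1*(-7829) = 2*(-1)/4 + 7829 = 2*(-1)*(¼) + 7829 = -½ + 7829 = 15657/2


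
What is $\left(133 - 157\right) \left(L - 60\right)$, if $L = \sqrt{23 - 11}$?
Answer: $1440 - 48 \sqrt{3} \approx 1356.9$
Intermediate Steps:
$L = 2 \sqrt{3}$ ($L = \sqrt{12} = 2 \sqrt{3} \approx 3.4641$)
$\left(133 - 157\right) \left(L - 60\right) = \left(133 - 157\right) \left(2 \sqrt{3} - 60\right) = - 24 \left(-60 + 2 \sqrt{3}\right) = 1440 - 48 \sqrt{3}$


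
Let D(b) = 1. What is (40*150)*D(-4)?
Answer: 6000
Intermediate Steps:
(40*150)*D(-4) = (40*150)*1 = 6000*1 = 6000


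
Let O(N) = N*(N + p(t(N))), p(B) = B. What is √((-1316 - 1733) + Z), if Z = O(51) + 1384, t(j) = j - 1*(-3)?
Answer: 3*√410 ≈ 60.745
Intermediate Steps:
t(j) = 3 + j (t(j) = j + 3 = 3 + j)
O(N) = N*(3 + 2*N) (O(N) = N*(N + (3 + N)) = N*(3 + 2*N))
Z = 6739 (Z = 51*(3 + 2*51) + 1384 = 51*(3 + 102) + 1384 = 51*105 + 1384 = 5355 + 1384 = 6739)
√((-1316 - 1733) + Z) = √((-1316 - 1733) + 6739) = √(-3049 + 6739) = √3690 = 3*√410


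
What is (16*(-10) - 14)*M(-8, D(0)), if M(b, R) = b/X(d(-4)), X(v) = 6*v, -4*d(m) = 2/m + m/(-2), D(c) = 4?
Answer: -1856/3 ≈ -618.67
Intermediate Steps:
d(m) = -1/(2*m) + m/8 (d(m) = -(2/m + m/(-2))/4 = -(2/m + m*(-½))/4 = -(2/m - m/2)/4 = -1/(2*m) + m/8)
M(b, R) = -4*b/9 (M(b, R) = b/((6*((⅛)*(-4 + (-4)²)/(-4)))) = b/((6*((⅛)*(-¼)*(-4 + 16)))) = b/((6*((⅛)*(-¼)*12))) = b/((6*(-3/8))) = b/(-9/4) = b*(-4/9) = -4*b/9)
(16*(-10) - 14)*M(-8, D(0)) = (16*(-10) - 14)*(-4/9*(-8)) = (-160 - 14)*(32/9) = -174*32/9 = -1856/3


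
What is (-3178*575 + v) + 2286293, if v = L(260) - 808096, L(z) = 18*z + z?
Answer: -344213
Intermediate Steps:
L(z) = 19*z
v = -803156 (v = 19*260 - 808096 = 4940 - 808096 = -803156)
(-3178*575 + v) + 2286293 = (-3178*575 - 803156) + 2286293 = (-1827350 - 803156) + 2286293 = -2630506 + 2286293 = -344213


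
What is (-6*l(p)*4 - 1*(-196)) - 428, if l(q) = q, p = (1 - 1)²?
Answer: -232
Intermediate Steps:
p = 0 (p = 0² = 0)
(-6*l(p)*4 - 1*(-196)) - 428 = (-6*0*4 - 1*(-196)) - 428 = (0*4 + 196) - 428 = (0 + 196) - 428 = 196 - 428 = -232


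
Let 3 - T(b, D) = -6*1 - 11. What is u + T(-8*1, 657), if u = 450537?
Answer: 450557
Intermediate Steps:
T(b, D) = 20 (T(b, D) = 3 - (-6*1 - 11) = 3 - (-6 - 11) = 3 - 1*(-17) = 3 + 17 = 20)
u + T(-8*1, 657) = 450537 + 20 = 450557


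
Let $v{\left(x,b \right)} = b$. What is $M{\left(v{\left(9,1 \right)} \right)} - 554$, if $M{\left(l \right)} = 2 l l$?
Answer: $-552$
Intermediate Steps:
$M{\left(l \right)} = 2 l^{2}$
$M{\left(v{\left(9,1 \right)} \right)} - 554 = 2 \cdot 1^{2} - 554 = 2 \cdot 1 - 554 = 2 - 554 = -552$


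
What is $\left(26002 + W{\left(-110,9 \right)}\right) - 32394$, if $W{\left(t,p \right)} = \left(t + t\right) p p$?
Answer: $-24212$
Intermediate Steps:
$W{\left(t,p \right)} = 2 t p^{2}$ ($W{\left(t,p \right)} = 2 t p p = 2 p t p = 2 t p^{2}$)
$\left(26002 + W{\left(-110,9 \right)}\right) - 32394 = \left(26002 + 2 \left(-110\right) 9^{2}\right) - 32394 = \left(26002 + 2 \left(-110\right) 81\right) - 32394 = \left(26002 - 17820\right) - 32394 = 8182 - 32394 = -24212$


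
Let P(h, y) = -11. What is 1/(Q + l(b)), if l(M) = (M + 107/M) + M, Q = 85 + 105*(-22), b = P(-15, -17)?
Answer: -11/24824 ≈ -0.00044312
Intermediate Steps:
b = -11
Q = -2225 (Q = 85 - 2310 = -2225)
l(M) = 2*M + 107/M
1/(Q + l(b)) = 1/(-2225 + (2*(-11) + 107/(-11))) = 1/(-2225 + (-22 + 107*(-1/11))) = 1/(-2225 + (-22 - 107/11)) = 1/(-2225 - 349/11) = 1/(-24824/11) = -11/24824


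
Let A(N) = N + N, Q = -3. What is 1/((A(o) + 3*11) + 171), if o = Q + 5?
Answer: 1/208 ≈ 0.0048077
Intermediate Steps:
o = 2 (o = -3 + 5 = 2)
A(N) = 2*N
1/((A(o) + 3*11) + 171) = 1/((2*2 + 3*11) + 171) = 1/((4 + 33) + 171) = 1/(37 + 171) = 1/208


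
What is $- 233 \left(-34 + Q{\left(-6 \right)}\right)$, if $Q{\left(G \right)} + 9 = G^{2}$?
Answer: $1631$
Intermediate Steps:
$Q{\left(G \right)} = -9 + G^{2}$
$- 233 \left(-34 + Q{\left(-6 \right)}\right) = - 233 \left(-34 - \left(9 - \left(-6\right)^{2}\right)\right) = - 233 \left(-34 + \left(-9 + 36\right)\right) = - 233 \left(-34 + 27\right) = \left(-233\right) \left(-7\right) = 1631$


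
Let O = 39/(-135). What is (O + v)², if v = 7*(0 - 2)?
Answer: 413449/2025 ≈ 204.17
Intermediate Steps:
v = -14 (v = 7*(-2) = -14)
O = -13/45 (O = 39*(-1/135) = -13/45 ≈ -0.28889)
(O + v)² = (-13/45 - 14)² = (-643/45)² = 413449/2025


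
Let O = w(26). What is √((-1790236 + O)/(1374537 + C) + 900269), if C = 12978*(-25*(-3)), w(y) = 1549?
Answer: 2*√137855408635896347/782629 ≈ 948.82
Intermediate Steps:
O = 1549
C = 973350 (C = 12978*75 = 973350)
√((-1790236 + O)/(1374537 + C) + 900269) = √((-1790236 + 1549)/(1374537 + 973350) + 900269) = √(-1788687/2347887 + 900269) = √(-1788687*1/2347887 + 900269) = √(-596229/782629 + 900269) = √(704576030972/782629) = 2*√137855408635896347/782629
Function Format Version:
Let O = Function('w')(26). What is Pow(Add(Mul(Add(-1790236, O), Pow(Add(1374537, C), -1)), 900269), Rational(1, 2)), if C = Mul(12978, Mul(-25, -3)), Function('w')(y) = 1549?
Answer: Mul(Rational(2, 782629), Pow(137855408635896347, Rational(1, 2))) ≈ 948.82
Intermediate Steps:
O = 1549
C = 973350 (C = Mul(12978, 75) = 973350)
Pow(Add(Mul(Add(-1790236, O), Pow(Add(1374537, C), -1)), 900269), Rational(1, 2)) = Pow(Add(Mul(Add(-1790236, 1549), Pow(Add(1374537, 973350), -1)), 900269), Rational(1, 2)) = Pow(Add(Mul(-1788687, Pow(2347887, -1)), 900269), Rational(1, 2)) = Pow(Add(Mul(-1788687, Rational(1, 2347887)), 900269), Rational(1, 2)) = Pow(Add(Rational(-596229, 782629), 900269), Rational(1, 2)) = Pow(Rational(704576030972, 782629), Rational(1, 2)) = Mul(Rational(2, 782629), Pow(137855408635896347, Rational(1, 2)))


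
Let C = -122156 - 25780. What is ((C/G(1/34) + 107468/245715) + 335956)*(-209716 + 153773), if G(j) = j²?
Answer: 2346146451618082376/245715 ≈ 9.5482e+12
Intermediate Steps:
C = -147936
((C/G(1/34) + 107468/245715) + 335956)*(-209716 + 153773) = ((-147936/((1/34)²) + 107468/245715) + 335956)*(-209716 + 153773) = ((-147936/((1/34)²) + 107468*(1/245715)) + 335956)*(-55943) = ((-147936/1/1156 + 107468/245715) + 335956)*(-55943) = ((-147936*1156 + 107468/245715) + 335956)*(-55943) = ((-171014016 + 107468/245715) + 335956)*(-55943) = (-42020708833972/245715 + 335956)*(-55943) = -41938159405432/245715*(-55943) = 2346146451618082376/245715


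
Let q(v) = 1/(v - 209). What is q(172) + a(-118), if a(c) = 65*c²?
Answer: 33487219/37 ≈ 9.0506e+5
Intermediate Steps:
q(v) = 1/(-209 + v)
q(172) + a(-118) = 1/(-209 + 172) + 65*(-118)² = 1/(-37) + 65*13924 = -1/37 + 905060 = 33487219/37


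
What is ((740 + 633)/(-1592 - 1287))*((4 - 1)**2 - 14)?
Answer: 6865/2879 ≈ 2.3845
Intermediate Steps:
((740 + 633)/(-1592 - 1287))*((4 - 1)**2 - 14) = (1373/(-2879))*(3**2 - 14) = (1373*(-1/2879))*(9 - 14) = -1373/2879*(-5) = 6865/2879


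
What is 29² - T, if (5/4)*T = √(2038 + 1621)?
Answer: 841 - 4*√3659/5 ≈ 792.61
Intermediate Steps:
T = 4*√3659/5 (T = 4*√(2038 + 1621)/5 = 4*√3659/5 ≈ 48.392)
29² - T = 29² - 4*√3659/5 = 841 - 4*√3659/5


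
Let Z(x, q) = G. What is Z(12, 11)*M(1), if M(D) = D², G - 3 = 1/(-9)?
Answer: 26/9 ≈ 2.8889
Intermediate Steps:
G = 26/9 (G = 3 + 1/(-9) = 3 - ⅑ = 26/9 ≈ 2.8889)
Z(x, q) = 26/9
Z(12, 11)*M(1) = (26/9)*1² = (26/9)*1 = 26/9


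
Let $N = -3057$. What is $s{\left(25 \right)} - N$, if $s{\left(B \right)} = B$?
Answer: $3082$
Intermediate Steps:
$s{\left(25 \right)} - N = 25 - -3057 = 25 + 3057 = 3082$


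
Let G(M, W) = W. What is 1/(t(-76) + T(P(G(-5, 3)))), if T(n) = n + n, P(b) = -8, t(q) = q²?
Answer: 1/5760 ≈ 0.00017361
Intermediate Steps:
T(n) = 2*n
1/(t(-76) + T(P(G(-5, 3)))) = 1/((-76)² + 2*(-8)) = 1/(5776 - 16) = 1/5760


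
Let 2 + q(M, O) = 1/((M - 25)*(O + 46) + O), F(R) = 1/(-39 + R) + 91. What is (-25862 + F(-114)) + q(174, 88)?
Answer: -79078336427/3068262 ≈ -25773.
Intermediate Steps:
F(R) = 91 + 1/(-39 + R)
q(M, O) = -2 + 1/(O + (-25 + M)*(46 + O)) (q(M, O) = -2 + 1/((M - 25)*(O + 46) + O) = -2 + 1/((-25 + M)*(46 + O) + O) = -2 + 1/(O + (-25 + M)*(46 + O)))
(-25862 + F(-114)) + q(174, 88) = (-25862 + (-3548 + 91*(-114))/(-39 - 114)) + (2301 - 92*174 + 48*88 - 2*174*88)/(-1150 - 24*88 + 46*174 + 174*88) = (-25862 + (-3548 - 10374)/(-153)) + (2301 - 16008 + 4224 - 30624)/(-1150 - 2112 + 8004 + 15312) = (-25862 - 1/153*(-13922)) - 40107/20054 = (-25862 + 13922/153) + (1/20054)*(-40107) = -3942964/153 - 40107/20054 = -79078336427/3068262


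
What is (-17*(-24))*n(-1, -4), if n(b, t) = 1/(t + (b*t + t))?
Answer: -102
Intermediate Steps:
n(b, t) = 1/(2*t + b*t) (n(b, t) = 1/(t + (t + b*t)) = 1/(2*t + b*t))
(-17*(-24))*n(-1, -4) = (-17*(-24))*(1/((-4)*(2 - 1))) = 408*(-¼/1) = 408*(-¼*1) = 408*(-¼) = -102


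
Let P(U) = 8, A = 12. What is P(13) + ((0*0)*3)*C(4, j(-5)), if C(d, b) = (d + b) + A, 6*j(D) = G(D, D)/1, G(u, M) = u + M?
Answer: 8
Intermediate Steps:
G(u, M) = M + u
j(D) = D/3 (j(D) = ((D + D)/1)/6 = (1*(2*D))/6 = (2*D)/6 = D/3)
C(d, b) = 12 + b + d (C(d, b) = (d + b) + 12 = (b + d) + 12 = 12 + b + d)
P(13) + ((0*0)*3)*C(4, j(-5)) = 8 + ((0*0)*3)*(12 + (1/3)*(-5) + 4) = 8 + (0*3)*(12 - 5/3 + 4) = 8 + 0*(43/3) = 8 + 0 = 8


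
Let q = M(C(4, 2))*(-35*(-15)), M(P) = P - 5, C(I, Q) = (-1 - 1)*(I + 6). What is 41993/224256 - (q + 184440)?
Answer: -38418374647/224256 ≈ -1.7131e+5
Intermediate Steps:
C(I, Q) = -12 - 2*I (C(I, Q) = -2*(6 + I) = -12 - 2*I)
M(P) = -5 + P
q = -13125 (q = (-5 + (-12 - 2*4))*(-35*(-15)) = (-5 + (-12 - 8))*525 = (-5 - 20)*525 = -25*525 = -13125)
41993/224256 - (q + 184440) = 41993/224256 - (-13125 + 184440) = 41993*(1/224256) - 1*171315 = 41993/224256 - 171315 = -38418374647/224256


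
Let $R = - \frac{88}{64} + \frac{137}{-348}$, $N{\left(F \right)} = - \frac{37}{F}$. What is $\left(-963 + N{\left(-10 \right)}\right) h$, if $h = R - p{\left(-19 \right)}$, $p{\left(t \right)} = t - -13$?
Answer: $- \frac{5650277}{1392} \approx -4059.1$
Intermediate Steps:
$p{\left(t \right)} = 13 + t$ ($p{\left(t \right)} = t + 13 = 13 + t$)
$R = - \frac{1231}{696}$ ($R = \left(-88\right) \frac{1}{64} + 137 \left(- \frac{1}{348}\right) = - \frac{11}{8} - \frac{137}{348} = - \frac{1231}{696} \approx -1.7687$)
$h = \frac{2945}{696}$ ($h = - \frac{1231}{696} - \left(13 - 19\right) = - \frac{1231}{696} - -6 = - \frac{1231}{696} + 6 = \frac{2945}{696} \approx 4.2313$)
$\left(-963 + N{\left(-10 \right)}\right) h = \left(-963 - \frac{37}{-10}\right) \frac{2945}{696} = \left(-963 - - \frac{37}{10}\right) \frac{2945}{696} = \left(-963 + \frac{37}{10}\right) \frac{2945}{696} = \left(- \frac{9593}{10}\right) \frac{2945}{696} = - \frac{5650277}{1392}$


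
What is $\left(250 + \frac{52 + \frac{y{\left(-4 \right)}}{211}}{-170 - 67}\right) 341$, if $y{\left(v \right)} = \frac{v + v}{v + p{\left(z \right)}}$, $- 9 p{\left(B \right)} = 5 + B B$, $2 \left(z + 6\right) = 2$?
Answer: $\frac{4259354926}{50007} \approx 85175.0$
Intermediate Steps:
$z = -5$ ($z = -6 + \frac{1}{2} \cdot 2 = -6 + 1 = -5$)
$p{\left(B \right)} = - \frac{5}{9} - \frac{B^{2}}{9}$ ($p{\left(B \right)} = - \frac{5 + B B}{9} = - \frac{5 + B^{2}}{9} = - \frac{5}{9} - \frac{B^{2}}{9}$)
$y{\left(v \right)} = \frac{2 v}{- \frac{10}{3} + v}$ ($y{\left(v \right)} = \frac{v + v}{v - \left(\frac{5}{9} + \frac{\left(-5\right)^{2}}{9}\right)} = \frac{2 v}{v - \frac{10}{3}} = \frac{2 v}{- \frac{10}{3} + v}$)
$\left(250 + \frac{52 + \frac{y{\left(-4 \right)}}{211}}{-170 - 67}\right) 341 = \left(250 + \frac{52 + \frac{6 \left(-4\right) \frac{1}{-10 + 3 \left(-4\right)}}{211}}{-170 - 67}\right) 341 = \left(250 + \frac{52 + 6 \left(-4\right) \frac{1}{-10 - 12} \cdot \frac{1}{211}}{-237}\right) 341 = \left(250 + \left(52 + 6 \left(-4\right) \frac{1}{-22} \cdot \frac{1}{211}\right) \left(- \frac{1}{237}\right)\right) 341 = \left(250 + \left(52 + 6 \left(-4\right) \left(- \frac{1}{22}\right) \frac{1}{211}\right) \left(- \frac{1}{237}\right)\right) 341 = \left(250 + \left(52 + \frac{12}{11} \cdot \frac{1}{211}\right) \left(- \frac{1}{237}\right)\right) 341 = \left(250 + \left(52 + \frac{12}{2321}\right) \left(- \frac{1}{237}\right)\right) 341 = \left(250 + \frac{120704}{2321} \left(- \frac{1}{237}\right)\right) 341 = \left(250 - \frac{120704}{550077}\right) 341 = \frac{137398546}{550077} \cdot 341 = \frac{4259354926}{50007}$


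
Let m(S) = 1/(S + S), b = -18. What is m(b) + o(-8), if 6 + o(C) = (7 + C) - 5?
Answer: -433/36 ≈ -12.028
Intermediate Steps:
m(S) = 1/(2*S)
o(C) = -4 + C (o(C) = -6 + ((7 + C) - 5) = -6 + (2 + C) = -4 + C)
m(b) + o(-8) = (1/2)/(-18) + (-4 - 8) = (1/2)*(-1/18) - 12 = -1/36 - 12 = -433/36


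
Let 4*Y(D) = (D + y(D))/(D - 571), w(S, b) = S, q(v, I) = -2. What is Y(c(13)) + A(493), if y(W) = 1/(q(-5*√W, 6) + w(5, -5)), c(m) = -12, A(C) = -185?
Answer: -1294225/6996 ≈ -185.00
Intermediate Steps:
y(W) = ⅓ (y(W) = 1/(-2 + 5) = 1/3 = ⅓)
Y(D) = (⅓ + D)/(4*(-571 + D)) (Y(D) = ((D + ⅓)/(D - 571))/4 = ((⅓ + D)/(-571 + D))/4 = (⅓ + D)/(4*(-571 + D)))
Y(c(13)) + A(493) = (1 + 3*(-12))/(12*(-571 - 12)) - 185 = (1/12)*(1 - 36)/(-583) - 185 = (1/12)*(-1/583)*(-35) - 185 = 35/6996 - 185 = -1294225/6996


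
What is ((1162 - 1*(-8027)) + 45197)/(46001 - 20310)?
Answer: 54386/25691 ≈ 2.1169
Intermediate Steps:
((1162 - 1*(-8027)) + 45197)/(46001 - 20310) = ((1162 + 8027) + 45197)/25691 = (9189 + 45197)*(1/25691) = 54386*(1/25691) = 54386/25691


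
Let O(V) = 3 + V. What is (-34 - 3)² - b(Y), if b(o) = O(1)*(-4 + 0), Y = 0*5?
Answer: 1385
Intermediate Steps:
Y = 0
b(o) = -16 (b(o) = (3 + 1)*(-4 + 0) = 4*(-4) = -16)
(-34 - 3)² - b(Y) = (-34 - 3)² - 1*(-16) = (-37)² + 16 = 1369 + 16 = 1385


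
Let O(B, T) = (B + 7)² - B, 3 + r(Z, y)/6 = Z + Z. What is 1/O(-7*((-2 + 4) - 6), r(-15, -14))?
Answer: 1/1197 ≈ 0.00083542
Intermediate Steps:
r(Z, y) = -18 + 12*Z (r(Z, y) = -18 + 6*(Z + Z) = -18 + 6*(2*Z) = -18 + 12*Z)
O(B, T) = (7 + B)² - B
1/O(-7*((-2 + 4) - 6), r(-15, -14)) = 1/((7 - 7*((-2 + 4) - 6))² - (-7)*((-2 + 4) - 6)) = 1/((7 - 7*(2 - 6))² - (-7)*(2 - 6)) = 1/((7 - 7*(-4))² - (-7)*(-4)) = 1/((7 + 28)² - 1*28) = 1/(35² - 28) = 1/(1225 - 28) = 1/1197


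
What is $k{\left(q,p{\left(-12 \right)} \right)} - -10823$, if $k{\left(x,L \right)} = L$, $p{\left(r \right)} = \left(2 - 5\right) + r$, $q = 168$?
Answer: $10808$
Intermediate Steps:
$p{\left(r \right)} = -3 + r$
$k{\left(q,p{\left(-12 \right)} \right)} - -10823 = \left(-3 - 12\right) - -10823 = -15 + 10823 = 10808$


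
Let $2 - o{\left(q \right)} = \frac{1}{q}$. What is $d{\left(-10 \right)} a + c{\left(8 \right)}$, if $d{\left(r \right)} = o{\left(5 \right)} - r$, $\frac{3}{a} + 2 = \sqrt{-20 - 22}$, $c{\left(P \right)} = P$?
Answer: $\frac{743}{115} - \frac{177 i \sqrt{42}}{230} \approx 6.4609 - 4.9874 i$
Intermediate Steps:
$o{\left(q \right)} = 2 - \frac{1}{q}$
$a = \frac{3}{-2 + i \sqrt{42}}$ ($a = \frac{3}{-2 + \sqrt{-20 - 22}} = \frac{3}{-2 + \sqrt{-42}} = \frac{3}{-2 + i \sqrt{42}} \approx -0.13043 - 0.42266 i$)
$d{\left(r \right)} = \frac{9}{5} - r$ ($d{\left(r \right)} = \left(2 - \frac{1}{5}\right) - r = \frac{9}{5} - r$)
$d{\left(-10 \right)} a + c{\left(8 \right)} = \left(\frac{9}{5} - -10\right) \left(- \frac{3}{23} - \frac{3 i \sqrt{42}}{46}\right) + 8 = \left(\frac{9}{5} + 10\right) \left(- \frac{3}{23} - \frac{3 i \sqrt{42}}{46}\right) + 8 = \frac{59 \left(- \frac{3}{23} - \frac{3 i \sqrt{42}}{46}\right)}{5} + 8 = \left(- \frac{177}{115} - \frac{177 i \sqrt{42}}{230}\right) + 8 = \frac{743}{115} - \frac{177 i \sqrt{42}}{230}$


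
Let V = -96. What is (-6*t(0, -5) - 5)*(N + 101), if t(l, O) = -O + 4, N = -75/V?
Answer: -192163/32 ≈ -6005.1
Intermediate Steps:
N = 25/32 (N = -75/(-96) = -75*(-1/96) = 25/32 ≈ 0.78125)
t(l, O) = 4 - O
(-6*t(0, -5) - 5)*(N + 101) = (-6*(4 - 1*(-5)) - 5)*(25/32 + 101) = (-6*(4 + 5) - 5)*(3257/32) = (-6*9 - 5)*(3257/32) = (-54 - 5)*(3257/32) = -59*3257/32 = -192163/32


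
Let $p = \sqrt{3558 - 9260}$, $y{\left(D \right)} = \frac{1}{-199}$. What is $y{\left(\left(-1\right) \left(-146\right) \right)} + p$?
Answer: $- \frac{1}{199} + i \sqrt{5702} \approx -0.0050251 + 75.512 i$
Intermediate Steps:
$y{\left(D \right)} = - \frac{1}{199}$
$p = i \sqrt{5702}$ ($p = \sqrt{-5702} = i \sqrt{5702} \approx 75.512 i$)
$y{\left(\left(-1\right) \left(-146\right) \right)} + p = - \frac{1}{199} + i \sqrt{5702}$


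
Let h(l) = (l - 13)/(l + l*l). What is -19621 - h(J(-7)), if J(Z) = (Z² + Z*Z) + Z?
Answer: -6317965/322 ≈ -19621.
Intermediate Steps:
J(Z) = Z + 2*Z² (J(Z) = (Z² + Z²) + Z = 2*Z² + Z = Z + 2*Z²)
h(l) = (-13 + l)/(l + l²)
-19621 - h(J(-7)) = -19621 - (-13 - 7*(1 + 2*(-7)))/(((-7*(1 + 2*(-7))))*(1 - 7*(1 + 2*(-7)))) = -19621 - (-13 - 7*(1 - 14))/(((-7*(1 - 14)))*(1 - 7*(1 - 14))) = -19621 - (-13 - 7*(-13))/(((-7*(-13)))*(1 - 7*(-13))) = -19621 - (-13 + 91)/(91*(1 + 91)) = -19621 - 78/(91*92) = -19621 - 1*3/322 = -19621 - 3/322 = -6317965/322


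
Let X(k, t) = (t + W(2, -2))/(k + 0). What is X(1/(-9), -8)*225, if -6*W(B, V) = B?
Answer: 16875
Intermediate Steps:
W(B, V) = -B/6
X(k, t) = (-⅓ + t)/k (X(k, t) = (t - ⅙*2)/(k + 0) = (t - ⅓)/k = (-⅓ + t)/k)
X(1/(-9), -8)*225 = ((-⅓ - 8)/(1/(-9)))*225 = (-25/3/(-⅑))*225 = -9*(-25/3)*225 = 75*225 = 16875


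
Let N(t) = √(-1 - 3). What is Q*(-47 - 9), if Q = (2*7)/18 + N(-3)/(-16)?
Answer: -392/9 + 7*I ≈ -43.556 + 7.0*I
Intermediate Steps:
N(t) = 2*I (N(t) = √(-4) = 2*I)
Q = 7/9 - I/8 (Q = (2*7)/18 + (2*I)/(-16) = 14*(1/18) + (2*I)*(-1/16) = 7/9 - I/8 ≈ 0.77778 - 0.125*I)
Q*(-47 - 9) = (7/9 - I/8)*(-47 - 9) = (7/9 - I/8)*(-56) = -392/9 + 7*I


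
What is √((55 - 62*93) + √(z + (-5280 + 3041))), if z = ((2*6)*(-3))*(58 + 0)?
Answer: √(-5711 + I*√4327) ≈ 0.4352 + 75.572*I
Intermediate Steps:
z = -2088 (z = (12*(-3))*58 = -36*58 = -2088)
√((55 - 62*93) + √(z + (-5280 + 3041))) = √((55 - 62*93) + √(-2088 + (-5280 + 3041))) = √((55 - 5766) + √(-2088 - 2239)) = √(-5711 + √(-4327)) = √(-5711 + I*√4327)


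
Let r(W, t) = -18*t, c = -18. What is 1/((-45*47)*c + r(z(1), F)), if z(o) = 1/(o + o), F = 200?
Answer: 1/34470 ≈ 2.9011e-5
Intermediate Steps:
z(o) = 1/(2*o)
r(W, t) = -18*t
1/((-45*47)*c + r(z(1), F)) = 1/(-45*47*(-18) - 18*200) = 1/(-2115*(-18) - 3600) = 1/(38070 - 3600) = 1/34470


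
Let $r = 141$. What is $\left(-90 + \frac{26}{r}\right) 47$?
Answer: $- \frac{12664}{3} \approx -4221.3$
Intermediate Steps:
$\left(-90 + \frac{26}{r}\right) 47 = \left(-90 + \frac{26}{141}\right) 47 = \left(- \frac{12664}{141}\right) 47 = - \frac{12664}{3}$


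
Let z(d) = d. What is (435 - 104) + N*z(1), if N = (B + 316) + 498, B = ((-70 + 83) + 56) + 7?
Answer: 1221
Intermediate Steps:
B = 76 (B = (13 + 56) + 7 = 69 + 7 = 76)
N = 890 (N = (76 + 316) + 498 = 392 + 498 = 890)
(435 - 104) + N*z(1) = (435 - 104) + 890*1 = 331 + 890 = 1221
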